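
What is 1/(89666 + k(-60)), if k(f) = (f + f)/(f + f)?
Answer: 1/89667 ≈ 1.1152e-5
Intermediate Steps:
k(f) = 1 (k(f) = (2*f)/((2*f)) = (2*f)*(1/(2*f)) = 1)
1/(89666 + k(-60)) = 1/(89666 + 1) = 1/89667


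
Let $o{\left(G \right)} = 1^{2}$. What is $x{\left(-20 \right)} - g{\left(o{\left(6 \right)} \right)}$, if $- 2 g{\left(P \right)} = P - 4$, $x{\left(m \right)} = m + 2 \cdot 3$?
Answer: $- \frac{31}{2} \approx -15.5$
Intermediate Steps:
$o{\left(G \right)} = 1$
$x{\left(m \right)} = 6 + m$ ($x{\left(m \right)} = m + 6 = 6 + m$)
$g{\left(P \right)} = 2 - \frac{P}{2}$ ($g{\left(P \right)} = - \frac{P - 4}{2} = - \frac{-4 + P}{2} = 2 - \frac{P}{2}$)
$x{\left(-20 \right)} - g{\left(o{\left(6 \right)} \right)} = \left(6 - 20\right) - \left(2 - \frac{1}{2}\right) = -14 - \left(2 - \frac{1}{2}\right) = -14 - \frac{3}{2} = - \frac{31}{2}$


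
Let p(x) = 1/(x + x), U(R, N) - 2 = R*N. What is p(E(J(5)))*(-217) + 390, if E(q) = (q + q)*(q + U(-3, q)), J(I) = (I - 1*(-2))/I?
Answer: 7015/16 ≈ 438.44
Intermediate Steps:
U(R, N) = 2 + N*R (U(R, N) = 2 + R*N = 2 + N*R)
J(I) = (2 + I)/I (J(I) = (I + 2)/I = (2 + I)/I)
E(q) = 2*q*(2 - 2*q) (E(q) = (q + q)*(q + (2 + q*(-3))) = (2*q)*(q + (2 - 3*q)) = (2*q)*(2 - 2*q) = 2*q*(2 - 2*q))
p(x) = 1/(2*x)
p(E(J(5)))*(-217) + 390 = (1/(2*((4*((2 + 5)/5)*(1 - (2 + 5)/5)))))*(-217) + 390 = (1/(2*((4*((1/5)*7)*(1 - 7/5)))))*(-217) + 390 = (1/(2*((4*(7/5)*(1 - 1*7/5)))))*(-217) + 390 = (1/(2*((4*(7/5)*(1 - 7/5)))))*(-217) + 390 = (1/(2*((4*(7/5)*(-2/5)))))*(-217) + 390 = (1/(2*(-56/25)))*(-217) + 390 = ((1/2)*(-25/56))*(-217) + 390 = -25/112*(-217) + 390 = 775/16 + 390 = 7015/16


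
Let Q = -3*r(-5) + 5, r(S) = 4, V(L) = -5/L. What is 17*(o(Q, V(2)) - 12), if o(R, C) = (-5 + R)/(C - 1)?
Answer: -1020/7 ≈ -145.71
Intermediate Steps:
Q = -7 (Q = -3*4 + 5 = -12 + 5 = -7)
o(R, C) = (-5 + R)/(-1 + C)
17*(o(Q, V(2)) - 12) = 17*((-5 - 7)/(-1 - 5/2) - 12) = 17*(-12/(-1 - 5*½) - 12) = 17*(-12/(-1 - 5/2) - 12) = 17*(-12/(-7/2) - 12) = 17*(-2/7*(-12) - 12) = 17*(24/7 - 12) = 17*(-60/7) = -1020/7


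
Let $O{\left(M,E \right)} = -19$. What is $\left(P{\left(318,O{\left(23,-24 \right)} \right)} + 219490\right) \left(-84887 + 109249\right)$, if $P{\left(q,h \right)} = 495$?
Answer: $5359274570$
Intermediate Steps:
$\left(P{\left(318,O{\left(23,-24 \right)} \right)} + 219490\right) \left(-84887 + 109249\right) = \left(495 + 219490\right) \left(-84887 + 109249\right) = 219985 \cdot 24362 = 5359274570$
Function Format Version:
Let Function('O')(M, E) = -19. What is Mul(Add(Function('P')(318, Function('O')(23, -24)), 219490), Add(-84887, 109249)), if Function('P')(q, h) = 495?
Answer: 5359274570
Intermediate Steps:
Mul(Add(Function('P')(318, Function('O')(23, -24)), 219490), Add(-84887, 109249)) = Mul(Add(495, 219490), Add(-84887, 109249)) = Mul(219985, 24362) = 5359274570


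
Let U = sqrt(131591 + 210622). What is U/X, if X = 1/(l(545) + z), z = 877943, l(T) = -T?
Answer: 877398*sqrt(342213) ≈ 5.1327e+8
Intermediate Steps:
U = sqrt(342213) ≈ 584.99
X = 1/877398 (X = 1/(-1*545 + 877943) = 1/(-545 + 877943) = 1/877398 ≈ 1.1397e-6)
U/X = sqrt(342213)/(1/877398) = sqrt(342213)*877398 = 877398*sqrt(342213)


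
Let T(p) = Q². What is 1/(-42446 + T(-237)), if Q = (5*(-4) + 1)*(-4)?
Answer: -1/36670 ≈ -2.7270e-5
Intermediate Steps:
Q = 76 (Q = (-20 + 1)*(-4) = -19*(-4) = 76)
T(p) = 5776 (T(p) = 76² = 5776)
1/(-42446 + T(-237)) = 1/(-42446 + 5776) = 1/(-36670) = -1/36670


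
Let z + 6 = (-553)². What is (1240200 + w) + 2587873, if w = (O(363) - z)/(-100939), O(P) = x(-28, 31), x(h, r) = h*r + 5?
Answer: 386402167213/100939 ≈ 3.8281e+6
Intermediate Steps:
x(h, r) = 5 + h*r
O(P) = -863 (O(P) = 5 - 28*31 = 5 - 868 = -863)
z = 305803 (z = -6 + (-553)² = -6 + 305809 = 305803)
w = 306666/100939 (w = (-863 - 1*305803)/(-100939) = (-863 - 305803)*(-1/100939) = -306666*(-1/100939) = 306666/100939 ≈ 3.0381)
(1240200 + w) + 2587873 = (1240200 + 306666/100939) + 2587873 = 125184854466/100939 + 2587873 = 386402167213/100939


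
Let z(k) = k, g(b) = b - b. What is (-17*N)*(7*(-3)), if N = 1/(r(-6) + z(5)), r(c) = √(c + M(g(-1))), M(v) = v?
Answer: 1785/31 - 357*I*√6/31 ≈ 57.581 - 28.209*I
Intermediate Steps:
g(b) = 0
r(c) = √c (r(c) = √(c + 0) = √c)
N = 1/(5 + I*√6) (N = 1/(√(-6) + 5) = 1/(I*√6 + 5) = 1/(5 + I*√6) ≈ 0.16129 - 0.079016*I)
(-17*N)*(7*(-3)) = (-17*(5/31 - I*√6/31))*(7*(-3)) = (-85/31 + 17*I*√6/31)*(-21) = 1785/31 - 357*I*√6/31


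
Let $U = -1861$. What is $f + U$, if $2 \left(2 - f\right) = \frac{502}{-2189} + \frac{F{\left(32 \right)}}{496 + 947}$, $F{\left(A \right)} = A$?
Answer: $- \frac{5871746324}{3158727} \approx -1858.9$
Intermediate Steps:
$f = \frac{6644623}{3158727}$ ($f = 2 - \frac{\frac{502}{-2189} + \frac{32}{496 + 947}}{2} = 2 - \frac{502 \left(- \frac{1}{2189}\right) + \frac{32}{1443}}{2} = 2 - \frac{- \frac{502}{2189} + 32 \cdot \frac{1}{1443}}{2} = 2 - \frac{- \frac{502}{2189} + \frac{32}{1443}}{2} = 2 - - \frac{327169}{3158727} = 2 + \frac{327169}{3158727} = \frac{6644623}{3158727} \approx 2.1036$)
$f + U = \frac{6644623}{3158727} - 1861 = - \frac{5871746324}{3158727}$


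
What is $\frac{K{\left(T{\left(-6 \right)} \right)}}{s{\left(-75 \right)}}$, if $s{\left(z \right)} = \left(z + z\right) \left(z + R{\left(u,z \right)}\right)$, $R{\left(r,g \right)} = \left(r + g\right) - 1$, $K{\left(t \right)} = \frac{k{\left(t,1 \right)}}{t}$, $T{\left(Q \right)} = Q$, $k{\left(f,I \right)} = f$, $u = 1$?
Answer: $\frac{1}{22500} \approx 4.4444 \cdot 10^{-5}$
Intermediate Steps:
$K{\left(t \right)} = 1$ ($K{\left(t \right)} = \frac{t}{t} = 1$)
$R{\left(r,g \right)} = -1 + g + r$ ($R{\left(r,g \right)} = \left(g + r\right) - 1 = -1 + g + r$)
$s{\left(z \right)} = 4 z^{2}$ ($s{\left(z \right)} = \left(z + z\right) \left(z + \left(-1 + z + 1\right)\right) = 2 z \left(z + z\right) = 2 z 2 z = 4 z^{2}$)
$\frac{K{\left(T{\left(-6 \right)} \right)}}{s{\left(-75 \right)}} = 1 \frac{1}{4 \left(-75\right)^{2}} = 1 \frac{1}{4 \cdot 5625} = 1 \cdot \frac{1}{22500} = \frac{1}{22500}$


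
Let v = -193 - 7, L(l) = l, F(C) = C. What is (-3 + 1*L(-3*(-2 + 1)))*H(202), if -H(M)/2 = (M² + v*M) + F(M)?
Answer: 0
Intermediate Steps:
v = -200
H(M) = -2*M² + 398*M (H(M) = -2*((M² - 200*M) + M) = -2*(M² - 199*M) = -2*M² + 398*M)
(-3 + 1*L(-3*(-2 + 1)))*H(202) = (-3 + 1*(-3*(-2 + 1)))*(2*202*(199 - 1*202)) = (-3 + 1*(-3*(-1)))*(2*202*(199 - 202)) = (-3 + 1*3)*(2*202*(-3)) = (-3 + 3)*(-1212) = 0*(-1212) = 0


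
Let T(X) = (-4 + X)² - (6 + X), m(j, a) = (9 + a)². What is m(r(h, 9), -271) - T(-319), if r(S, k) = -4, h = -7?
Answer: -35998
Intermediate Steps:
T(X) = -6 + (-4 + X)² - X (T(X) = (-4 + X)² - (6 + X) = (-4 + X)² + (-6 - X) = -6 + (-4 + X)² - X)
m(r(h, 9), -271) - T(-319) = (9 - 271)² - (-6 + (-4 - 319)² - 1*(-319)) = (-262)² - (-6 + (-323)² + 319) = 68644 - (-6 + 104329 + 319) = 68644 - 1*104642 = 68644 - 104642 = -35998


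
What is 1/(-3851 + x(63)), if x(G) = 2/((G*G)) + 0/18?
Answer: -3969/15284617 ≈ -0.00025967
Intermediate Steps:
x(G) = 2/G² (x(G) = 2/(G²) + 0*(1/18) = 2/G² + 0 = 2/G²)
1/(-3851 + x(63)) = 1/(-3851 + 2/63²) = 1/(-3851 + 2*(1/3969)) = 1/(-3851 + 2/3969) = 1/(-15284617/3969) = -3969/15284617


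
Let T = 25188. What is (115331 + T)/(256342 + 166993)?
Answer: 140519/423335 ≈ 0.33193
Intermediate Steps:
(115331 + T)/(256342 + 166993) = (115331 + 25188)/(256342 + 166993) = 140519/423335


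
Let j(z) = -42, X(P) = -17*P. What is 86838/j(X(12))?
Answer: -14473/7 ≈ -2067.6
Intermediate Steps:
86838/j(X(12)) = 86838/(-42) = 86838*(-1/42) = -14473/7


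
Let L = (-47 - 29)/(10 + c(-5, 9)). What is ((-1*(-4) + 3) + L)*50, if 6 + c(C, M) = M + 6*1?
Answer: 150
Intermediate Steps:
c(C, M) = M (c(C, M) = -6 + (M + 6*1) = -6 + (M + 6) = -6 + (6 + M) = M)
L = -4 (L = (-47 - 29)/(10 + 9) = -76/19 = -76*1/19 = -4)
((-1*(-4) + 3) + L)*50 = ((-1*(-4) + 3) - 4)*50 = ((4 + 3) - 4)*50 = (7 - 4)*50 = 3*50 = 150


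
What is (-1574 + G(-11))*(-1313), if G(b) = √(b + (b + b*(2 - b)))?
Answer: 2066662 - 1313*I*√165 ≈ 2.0667e+6 - 16866.0*I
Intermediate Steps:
G(b) = √(2*b + b*(2 - b))
(-1574 + G(-11))*(-1313) = (-1574 + √(-11*(4 - 1*(-11))))*(-1313) = (-1574 + √(-11*(4 + 11)))*(-1313) = (-1574 + √(-11*15))*(-1313) = (-1574 + √(-165))*(-1313) = (-1574 + I*√165)*(-1313) = 2066662 - 1313*I*√165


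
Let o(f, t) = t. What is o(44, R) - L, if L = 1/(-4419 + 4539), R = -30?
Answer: -3601/120 ≈ -30.008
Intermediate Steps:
L = 1/120 ≈ 0.0083333
o(44, R) - L = -30 - 1*1/120 = -30 - 1/120 = -3601/120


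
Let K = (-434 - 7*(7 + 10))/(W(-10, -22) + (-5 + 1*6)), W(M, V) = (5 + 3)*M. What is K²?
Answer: 49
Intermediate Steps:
W(M, V) = 8*M
K = 7 (K = (-434 - 7*(7 + 10))/(8*(-10) + (-5 + 1*6)) = (-434 - 7*17)/(-80 + (-5 + 6)) = (-434 - 119)/(-80 + 1) = -553/(-79) = -553*(-1/79) = 7)
K² = 7² = 49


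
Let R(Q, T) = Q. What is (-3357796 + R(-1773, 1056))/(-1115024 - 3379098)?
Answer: 3359569/4494122 ≈ 0.74755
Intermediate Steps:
(-3357796 + R(-1773, 1056))/(-1115024 - 3379098) = (-3357796 - 1773)/(-1115024 - 3379098) = -3359569/(-4494122) = -3359569*(-1/4494122) = 3359569/4494122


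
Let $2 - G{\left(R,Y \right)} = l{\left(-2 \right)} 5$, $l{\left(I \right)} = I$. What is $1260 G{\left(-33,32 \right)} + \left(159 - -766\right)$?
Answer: $16045$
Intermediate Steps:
$G{\left(R,Y \right)} = 12$ ($G{\left(R,Y \right)} = 2 - \left(-2\right) 5 = 2 - -10 = 2 + 10 = 12$)
$1260 G{\left(-33,32 \right)} + \left(159 - -766\right) = 1260 \cdot 12 + \left(159 - -766\right) = 15120 + \left(159 + 766\right) = 15120 + 925 = 16045$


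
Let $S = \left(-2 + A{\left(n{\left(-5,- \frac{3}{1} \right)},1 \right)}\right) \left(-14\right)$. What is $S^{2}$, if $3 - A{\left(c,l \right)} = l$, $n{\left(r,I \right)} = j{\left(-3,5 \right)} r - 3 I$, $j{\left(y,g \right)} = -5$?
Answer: $0$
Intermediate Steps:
$n{\left(r,I \right)} = - 5 r - 3 I$
$A{\left(c,l \right)} = 3 - l$
$S = 0$ ($S = \left(-2 + \left(3 - 1\right)\right) \left(-14\right) = \left(-2 + 2\right) \left(-14\right) = 0 \left(-14\right) = 0$)
$S^{2} = 0^{2} = 0$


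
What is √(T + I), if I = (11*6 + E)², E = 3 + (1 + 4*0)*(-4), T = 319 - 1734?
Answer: √2810 ≈ 53.009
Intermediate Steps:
T = -1415
E = -1 (E = 3 + (1 + 0)*(-4) = 3 + 1*(-4) = 3 - 4 = -1)
I = 4225 (I = (11*6 - 1)² = (66 - 1)² = 65² = 4225)
√(T + I) = √(-1415 + 4225) = √2810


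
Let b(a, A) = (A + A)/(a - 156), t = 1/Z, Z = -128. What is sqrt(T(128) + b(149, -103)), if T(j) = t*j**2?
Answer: I*sqrt(4830)/7 ≈ 9.9283*I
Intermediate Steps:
t = -1/128 (t = 1/(-128) = -1/128 ≈ -0.0078125)
T(j) = -j**2/128
b(a, A) = 2*A/(-156 + a) (b(a, A) = (2*A)/(-156 + a) = 2*A/(-156 + a))
sqrt(T(128) + b(149, -103)) = sqrt(-1/128*128**2 + 2*(-103)/(-156 + 149)) = sqrt(-1/128*16384 + 2*(-103)/(-7)) = sqrt(-128 + 2*(-103)*(-1/7)) = sqrt(-128 + 206/7) = sqrt(-690/7) = I*sqrt(4830)/7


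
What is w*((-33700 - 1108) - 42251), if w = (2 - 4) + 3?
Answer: -77059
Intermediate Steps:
w = 1 (w = -2 + 3 = 1)
w*((-33700 - 1108) - 42251) = 1*((-33700 - 1108) - 42251) = 1*(-34808 - 42251) = 1*(-77059) = -77059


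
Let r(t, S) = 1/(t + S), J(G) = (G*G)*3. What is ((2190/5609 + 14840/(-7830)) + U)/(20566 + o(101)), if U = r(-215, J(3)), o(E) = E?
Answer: -1246881215/17064064766412 ≈ -7.3071e-5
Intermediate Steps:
J(G) = 3*G**2 (J(G) = G**2*3 = 3*G**2)
r(t, S) = 1/(S + t)
U = -1/188 (U = 1/(3*3**2 - 215) = 1/(3*9 - 215) = 1/(27 - 215) = 1/(-188) = -1/188 ≈ -0.0053191)
((2190/5609 + 14840/(-7830)) + U)/(20566 + o(101)) = ((2190/5609 + 14840/(-7830)) - 1/188)/(20566 + 101) = ((2190*(1/5609) + 14840*(-1/7830)) - 1/188)/20667 = ((2190/5609 - 1484/783) - 1/188)*(1/20667) = (-6608986/4391847 - 1/188)*(1/20667) = -1246881215/825667236*1/20667 = -1246881215/17064064766412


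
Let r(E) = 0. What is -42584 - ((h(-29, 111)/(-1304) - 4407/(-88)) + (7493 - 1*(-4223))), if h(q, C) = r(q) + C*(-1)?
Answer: -389799381/7172 ≈ -54350.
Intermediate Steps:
h(q, C) = -C (h(q, C) = 0 + C*(-1) = 0 - C = -C)
-42584 - ((h(-29, 111)/(-1304) - 4407/(-88)) + (7493 - 1*(-4223))) = -42584 - ((-1*111/(-1304) - 4407/(-88)) + (7493 - 1*(-4223))) = -42584 - ((-111*(-1/1304) - 4407*(-1/88)) + (7493 + 4223)) = -42584 - ((111/1304 + 4407/88) + 11716) = -42584 - (359781/7172 + 11716) = -42584 - 1*84386933/7172 = -42584 - 84386933/7172 = -389799381/7172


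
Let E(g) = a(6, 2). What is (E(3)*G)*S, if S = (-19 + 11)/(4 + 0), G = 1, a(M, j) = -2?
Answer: 4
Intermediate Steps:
E(g) = -2
S = -2 (S = -8/4 = -8*¼ = -2)
(E(3)*G)*S = -2*1*(-2) = -2*(-2) = 4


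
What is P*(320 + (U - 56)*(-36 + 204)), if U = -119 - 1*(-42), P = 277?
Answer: -6100648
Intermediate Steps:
U = -77 (U = -119 + 42 = -77)
P*(320 + (U - 56)*(-36 + 204)) = 277*(320 + (-77 - 56)*(-36 + 204)) = 277*(320 - 133*168) = 277*(320 - 22344) = 277*(-22024) = -6100648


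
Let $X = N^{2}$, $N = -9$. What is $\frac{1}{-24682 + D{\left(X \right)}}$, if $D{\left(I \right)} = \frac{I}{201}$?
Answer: $- \frac{67}{1653667} \approx -4.0516 \cdot 10^{-5}$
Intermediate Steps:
$X = 81$ ($X = \left(-9\right)^{2} = 81$)
$D{\left(I \right)} = \frac{I}{201}$ ($D{\left(I \right)} = I \frac{1}{201} = \frac{I}{201}$)
$\frac{1}{-24682 + D{\left(X \right)}} = \frac{1}{-24682 + \frac{1}{201} \cdot 81} = \frac{1}{-24682 + \frac{27}{67}} = \frac{1}{- \frac{1653667}{67}} = - \frac{67}{1653667}$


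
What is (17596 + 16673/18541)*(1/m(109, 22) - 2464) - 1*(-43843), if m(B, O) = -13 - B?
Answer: -97978754588695/2262002 ≈ -4.3315e+7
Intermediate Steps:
(17596 + 16673/18541)*(1/m(109, 22) - 2464) - 1*(-43843) = (17596 + 16673/18541)*(1/(-13 - 1*109) - 2464) - 1*(-43843) = (17596 + 16673*(1/18541))*(1/(-13 - 109) - 2464) + 43843 = (17596 + 16673/18541)*(1/(-122) - 2464) + 43843 = 326264109*(-1/122 - 2464)/18541 + 43843 = (326264109/18541)*(-300609/122) + 43843 = -98077927542381/2262002 + 43843 = -97978754588695/2262002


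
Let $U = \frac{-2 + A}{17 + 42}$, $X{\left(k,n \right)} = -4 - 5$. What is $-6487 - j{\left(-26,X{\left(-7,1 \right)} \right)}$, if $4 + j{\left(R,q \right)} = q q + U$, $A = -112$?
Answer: $- \frac{387162}{59} \approx -6562.1$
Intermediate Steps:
$X{\left(k,n \right)} = -9$
$U = - \frac{114}{59}$ ($U = \frac{-2 - 112}{17 + 42} = - \frac{114}{59} \approx -1.9322$)
$j{\left(R,q \right)} = - \frac{350}{59} + q^{2}$ ($j{\left(R,q \right)} = -4 + \left(q q - \frac{114}{59}\right) = -4 + \left(q^{2} - \frac{114}{59}\right) = -4 + \left(- \frac{114}{59} + q^{2}\right) = - \frac{350}{59} + q^{2}$)
$-6487 - j{\left(-26,X{\left(-7,1 \right)} \right)} = -6487 - \left(- \frac{350}{59} + \left(-9\right)^{2}\right) = -6487 - \left(- \frac{350}{59} + 81\right) = -6487 - \frac{4429}{59} = - \frac{387162}{59}$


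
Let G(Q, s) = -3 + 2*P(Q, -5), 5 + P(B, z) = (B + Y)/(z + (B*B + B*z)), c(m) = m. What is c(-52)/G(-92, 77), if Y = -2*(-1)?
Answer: 51532/12903 ≈ 3.9938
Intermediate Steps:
Y = 2
P(B, z) = -5 + (2 + B)/(z + B**2 + B*z) (P(B, z) = -5 + (B + 2)/(z + (B*B + B*z)) = -5 + (2 + B)/(z + (B**2 + B*z)) = -5 + (2 + B)/(z + B**2 + B*z))
G(Q, s) = -3 + 2*(27 - 5*Q**2 + 26*Q)/(-5 + Q**2 - 5*Q) (G(Q, s) = -3 + 2*((2 + Q - 5*(-5) - 5*Q**2 - 5*Q*(-5))/(-5 + Q**2 + Q*(-5))) = -3 + 2*((2 + Q + 25 - 5*Q**2 + 25*Q)/(-5 + Q**2 - 5*Q)) = -3 + 2*((27 - 5*Q**2 + 26*Q)/(-5 + Q**2 - 5*Q)) = -3 + 2*(27 - 5*Q**2 + 26*Q)/(-5 + Q**2 - 5*Q))
c(-52)/G(-92, 77) = -52*(-5 + (-92)**2 - 5*(-92))/(69 - 13*(-92)**2 + 67*(-92)) = -52*(-5 + 8464 + 460)/(69 - 13*8464 - 6164) = -52*8919/(69 - 110032 - 6164) = -52/((1/8919)*(-116127)) = -52/(-12903/991) = -52*(-991/12903) = 51532/12903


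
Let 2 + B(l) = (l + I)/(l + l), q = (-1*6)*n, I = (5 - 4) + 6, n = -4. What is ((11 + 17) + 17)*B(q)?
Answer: -975/16 ≈ -60.938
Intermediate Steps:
I = 7 (I = 1 + 6 = 7)
q = 24 (q = -1*6*(-4) = -6*(-4) = 24)
B(l) = -2 + (7 + l)/(2*l) (B(l) = -2 + (l + 7)/(l + l) = -2 + (7 + l)/((2*l)) = -2 + (7 + l)*(1/(2*l)) = -2 + (7 + l)/(2*l))
((11 + 17) + 17)*B(q) = ((11 + 17) + 17)*((1/2)*(7 - 3*24)/24) = (28 + 17)*((1/2)*(1/24)*(7 - 72)) = 45*((1/2)*(1/24)*(-65)) = 45*(-65/48) = -975/16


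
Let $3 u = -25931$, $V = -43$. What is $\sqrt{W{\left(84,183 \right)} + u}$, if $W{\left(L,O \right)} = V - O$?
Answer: $\frac{i \sqrt{79827}}{3} \approx 94.179 i$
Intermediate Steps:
$u = - \frac{25931}{3}$ ($u = \frac{1}{3} \left(-25931\right) = - \frac{25931}{3} \approx -8643.7$)
$W{\left(L,O \right)} = -43 - O$
$\sqrt{W{\left(84,183 \right)} + u} = \sqrt{\left(-43 - 183\right) - \frac{25931}{3}} = \sqrt{-226 - \frac{25931}{3}} = \sqrt{- \frac{26609}{3}} = \frac{i \sqrt{79827}}{3}$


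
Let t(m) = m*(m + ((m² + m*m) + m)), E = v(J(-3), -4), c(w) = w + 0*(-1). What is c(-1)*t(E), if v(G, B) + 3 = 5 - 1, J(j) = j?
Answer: -4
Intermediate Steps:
c(w) = w (c(w) = w + 0 = w)
v(G, B) = 1 (v(G, B) = -3 + (5 - 1) = -3 + 4 = 1)
E = 1
t(m) = m*(2*m + 2*m²) (t(m) = m*(m + ((m² + m²) + m)) = m*(m + (2*m² + m)) = m*(m + (m + 2*m²)) = m*(2*m + 2*m²))
c(-1)*t(E) = -2*1²*(1 + 1) = -2*2 = -1*4 = -4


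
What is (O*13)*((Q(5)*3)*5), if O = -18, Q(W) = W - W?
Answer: 0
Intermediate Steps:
Q(W) = 0
(O*13)*((Q(5)*3)*5) = (-18*13)*((0*3)*5) = -0*5 = -234*0 = 0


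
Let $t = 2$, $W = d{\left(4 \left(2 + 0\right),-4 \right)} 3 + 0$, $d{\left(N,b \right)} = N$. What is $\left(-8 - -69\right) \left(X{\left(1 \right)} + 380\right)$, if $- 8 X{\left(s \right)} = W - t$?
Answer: $\frac{92049}{4} \approx 23012.0$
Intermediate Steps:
$W = 24$ ($W = 4 \left(2 + 0\right) 3 + 0 = 4 \cdot 2 \cdot 3 + 0 = 8 \cdot 3 + 0 = 24 + 0 = 24$)
$X{\left(s \right)} = - \frac{11}{4}$ ($X{\left(s \right)} = - \frac{24 - 2}{8} = \left(- \frac{1}{8}\right) 22 = - \frac{11}{4}$)
$\left(-8 - -69\right) \left(X{\left(1 \right)} + 380\right) = \left(-8 - -69\right) \left(- \frac{11}{4} + 380\right) = \left(-8 + 69\right) \frac{1509}{4} = 61 \cdot \frac{1509}{4} = \frac{92049}{4}$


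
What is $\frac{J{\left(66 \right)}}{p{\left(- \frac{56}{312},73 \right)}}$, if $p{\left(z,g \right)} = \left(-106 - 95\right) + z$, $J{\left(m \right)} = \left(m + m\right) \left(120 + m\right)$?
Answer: $- \frac{478764}{3923} \approx -122.04$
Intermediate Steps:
$J{\left(m \right)} = 2 m \left(120 + m\right)$
$p{\left(z,g \right)} = -201 + z$
$\frac{J{\left(66 \right)}}{p{\left(- \frac{56}{312},73 \right)}} = \frac{2 \cdot 66 \left(120 + 66\right)}{-201 - \frac{56}{312}} = \frac{2 \cdot 66 \cdot 186}{-201 - \frac{7}{39}} = \frac{24552}{-201 - \frac{7}{39}} = \frac{24552}{- \frac{7846}{39}} = 24552 \left(- \frac{39}{7846}\right) = - \frac{478764}{3923}$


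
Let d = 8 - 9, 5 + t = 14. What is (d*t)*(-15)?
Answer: 135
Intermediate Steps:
t = 9 (t = -5 + 14 = 9)
d = -1
(d*t)*(-15) = -1*9*(-15) = -9*(-15) = 135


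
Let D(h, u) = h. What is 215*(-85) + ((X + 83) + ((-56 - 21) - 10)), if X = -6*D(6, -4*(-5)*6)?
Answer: -18315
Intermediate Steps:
X = -36 (X = -6*6 = -36)
215*(-85) + ((X + 83) + ((-56 - 21) - 10)) = 215*(-85) + ((-36 + 83) + ((-56 - 21) - 10)) = -18275 + (47 + (-77 - 10)) = -18275 + (47 - 87) = -18275 - 40 = -18315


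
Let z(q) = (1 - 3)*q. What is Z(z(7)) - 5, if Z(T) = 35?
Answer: 30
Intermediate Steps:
z(q) = -2*q
Z(z(7)) - 5 = 35 - 5 = 30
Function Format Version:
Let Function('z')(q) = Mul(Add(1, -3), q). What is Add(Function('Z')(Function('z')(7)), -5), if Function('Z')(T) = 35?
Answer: 30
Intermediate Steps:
Function('z')(q) = Mul(-2, q)
Add(Function('Z')(Function('z')(7)), -5) = Add(35, -5) = 30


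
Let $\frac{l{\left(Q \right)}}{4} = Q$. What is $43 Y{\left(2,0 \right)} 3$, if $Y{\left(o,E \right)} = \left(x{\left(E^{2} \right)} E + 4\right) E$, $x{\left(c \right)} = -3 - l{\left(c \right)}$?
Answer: $0$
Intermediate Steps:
$l{\left(Q \right)} = 4 Q$
$x{\left(c \right)} = -3 - 4 c$
$Y{\left(o,E \right)} = E \left(4 + E \left(-3 - 4 E^{2}\right)\right)$ ($Y{\left(o,E \right)} = \left(\left(-3 - 4 E^{2}\right) E + 4\right) E = \left(E \left(-3 - 4 E^{2}\right) + 4\right) E = \left(4 + E \left(-3 - 4 E^{2}\right)\right) E = E \left(4 + E \left(-3 - 4 E^{2}\right)\right)$)
$43 Y{\left(2,0 \right)} 3 = 43 \cdot 0 \left(4 - 4 \cdot 0^{3} - 0\right) 3 = 43 \cdot 0 \left(4 - 0 + 0\right) 3 = 43 \cdot 0 \left(4 + 0 + 0\right) 3 = 43 \cdot 0 \cdot 4 \cdot 3 = 43 \cdot 0 \cdot 3 = 43 \cdot 0 = 0$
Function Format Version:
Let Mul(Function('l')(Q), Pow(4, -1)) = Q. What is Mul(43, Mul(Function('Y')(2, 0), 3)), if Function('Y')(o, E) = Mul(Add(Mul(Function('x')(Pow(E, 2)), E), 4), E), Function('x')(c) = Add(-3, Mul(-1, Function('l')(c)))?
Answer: 0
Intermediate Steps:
Function('l')(Q) = Mul(4, Q)
Function('x')(c) = Add(-3, Mul(-4, c)) (Function('x')(c) = Add(-3, Mul(-1, Mul(4, c))) = Add(-3, Mul(-4, c)))
Function('Y')(o, E) = Mul(E, Add(4, Mul(E, Add(-3, Mul(-4, Pow(E, 2)))))) (Function('Y')(o, E) = Mul(Add(Mul(Add(-3, Mul(-4, Pow(E, 2))), E), 4), E) = Mul(Add(Mul(E, Add(-3, Mul(-4, Pow(E, 2)))), 4), E) = Mul(Add(4, Mul(E, Add(-3, Mul(-4, Pow(E, 2))))), E) = Mul(E, Add(4, Mul(E, Add(-3, Mul(-4, Pow(E, 2)))))))
Mul(43, Mul(Function('Y')(2, 0), 3)) = Mul(43, Mul(Mul(0, Add(4, Mul(-4, Pow(0, 3)), Mul(-3, 0))), 3)) = Mul(43, Mul(Mul(0, Add(4, Mul(-4, 0), 0)), 3)) = Mul(43, Mul(Mul(0, Add(4, 0, 0)), 3)) = Mul(43, Mul(Mul(0, 4), 3)) = Mul(43, Mul(0, 3)) = Mul(43, 0) = 0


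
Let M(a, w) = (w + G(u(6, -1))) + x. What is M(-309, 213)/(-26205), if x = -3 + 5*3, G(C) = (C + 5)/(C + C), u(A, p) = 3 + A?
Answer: -2032/235845 ≈ -0.0086158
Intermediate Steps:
G(C) = (5 + C)/(2*C) (G(C) = (5 + C)/((2*C)) = (5 + C)*(1/(2*C)) = (5 + C)/(2*C))
x = 12 (x = -3 + 15 = 12)
M(a, w) = 115/9 + w (M(a, w) = (w + (5 + (3 + 6))/(2*(3 + 6))) + 12 = (w + (½)*(5 + 9)/9) + 12 = (w + (½)*(⅑)*14) + 12 = (w + 7/9) + 12 = (7/9 + w) + 12 = 115/9 + w)
M(-309, 213)/(-26205) = (115/9 + 213)/(-26205) = (2032/9)*(-1/26205) = -2032/235845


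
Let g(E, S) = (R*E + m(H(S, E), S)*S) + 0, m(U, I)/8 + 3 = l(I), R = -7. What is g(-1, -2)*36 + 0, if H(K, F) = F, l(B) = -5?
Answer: 4860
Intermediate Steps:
m(U, I) = -64 (m(U, I) = -24 + 8*(-5) = -24 - 40 = -64)
g(E, S) = -64*S - 7*E (g(E, S) = (-7*E - 64*S) + 0 = (-64*S - 7*E) + 0 = -64*S - 7*E)
g(-1, -2)*36 + 0 = (-64*(-2) - 7*(-1))*36 + 0 = (128 + 7)*36 + 0 = 135*36 + 0 = 4860 + 0 = 4860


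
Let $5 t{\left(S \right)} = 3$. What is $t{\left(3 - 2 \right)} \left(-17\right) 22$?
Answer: $- \frac{1122}{5} \approx -224.4$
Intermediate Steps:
$t{\left(S \right)} = \frac{3}{5}$ ($t{\left(S \right)} = \frac{1}{5} \cdot 3 = \frac{3}{5}$)
$t{\left(3 - 2 \right)} \left(-17\right) 22 = \frac{3}{5} \left(-17\right) 22 = \left(- \frac{51}{5}\right) 22 = - \frac{1122}{5}$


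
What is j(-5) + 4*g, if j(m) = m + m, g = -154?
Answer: -626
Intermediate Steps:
j(m) = 2*m
j(-5) + 4*g = 2*(-5) + 4*(-154) = -10 - 616 = -626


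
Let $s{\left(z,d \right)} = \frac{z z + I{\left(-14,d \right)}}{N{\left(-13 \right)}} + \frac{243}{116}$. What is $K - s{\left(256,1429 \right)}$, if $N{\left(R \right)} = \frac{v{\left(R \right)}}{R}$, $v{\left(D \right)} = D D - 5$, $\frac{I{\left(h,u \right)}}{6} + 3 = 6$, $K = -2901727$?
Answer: $- \frac{13775909717}{4756} \approx -2.8965 \cdot 10^{6}$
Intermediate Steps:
$I{\left(h,u \right)} = 18$ ($I{\left(h,u \right)} = -18 + 6 \cdot 6 = -18 + 36 = 18$)
$v{\left(D \right)} = -5 + D^{2}$ ($v{\left(D \right)} = D^{2} - 5 = -5 + D^{2}$)
$N{\left(R \right)} = \frac{-5 + R^{2}}{R}$
$s{\left(z,d \right)} = \frac{3177}{4756} - \frac{13 z^{2}}{164}$ ($s{\left(z,d \right)} = \frac{z z + 18}{-13 - \frac{5}{-13}} + \frac{243}{116} = \frac{z^{2} + 18}{-13 - - \frac{5}{13}} + 243 \cdot \frac{1}{116} = \frac{18 + z^{2}}{-13 + \frac{5}{13}} + \frac{243}{116} = \frac{18 + z^{2}}{- \frac{164}{13}} + \frac{243}{116} = \left(18 + z^{2}\right) \left(- \frac{13}{164}\right) + \frac{243}{116} = \left(- \frac{117}{82} - \frac{13 z^{2}}{164}\right) + \frac{243}{116} = \frac{3177}{4756} - \frac{13 z^{2}}{164}$)
$K - s{\left(256,1429 \right)} = -2901727 - \left(\frac{3177}{4756} - \frac{13 \cdot 256^{2}}{164}\right) = -2901727 - \left(\frac{3177}{4756} - \frac{212992}{41}\right) = -2901727 - - \frac{24703895}{4756} = -2901727 + \frac{24703895}{4756} = - \frac{13775909717}{4756}$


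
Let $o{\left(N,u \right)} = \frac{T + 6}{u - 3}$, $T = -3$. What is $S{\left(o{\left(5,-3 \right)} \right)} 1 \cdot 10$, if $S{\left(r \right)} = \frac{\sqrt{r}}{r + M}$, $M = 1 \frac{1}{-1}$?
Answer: $- \frac{10 i \sqrt{2}}{3} \approx - 4.714 i$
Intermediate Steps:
$M = -1$ ($M = 1 \left(-1\right) = -1$)
$o{\left(N,u \right)} = \frac{3}{-3 + u}$ ($o{\left(N,u \right)} = \frac{-3 + 6}{u - 3} = \frac{3}{-3 + u}$)
$S{\left(r \right)} = \frac{\sqrt{r}}{-1 + r}$ ($S{\left(r \right)} = \frac{\sqrt{r}}{r - 1} = \frac{\sqrt{r}}{-1 + r}$)
$S{\left(o{\left(5,-3 \right)} \right)} 1 \cdot 10 = \frac{\sqrt{\frac{3}{-3 - 3}}}{-1 + \frac{3}{-3 - 3}} \cdot 1 \cdot 10 = \frac{\sqrt{\frac{3}{-6}}}{-1 + \frac{3}{-6}} \cdot 1 \cdot 10 = \frac{\sqrt{3 \left(- \frac{1}{6}\right)}}{-1 + 3 \left(- \frac{1}{6}\right)} 1 \cdot 10 = \frac{\sqrt{- \frac{1}{2}}}{-1 - \frac{1}{2}} \cdot 1 \cdot 10 = \frac{\frac{1}{2} i \sqrt{2}}{- \frac{3}{2}} \cdot 1 \cdot 10 = \frac{i \sqrt{2}}{2} \left(- \frac{2}{3}\right) 1 \cdot 10 = - \frac{i \sqrt{2}}{3} \cdot 1 \cdot 10 = - \frac{i \sqrt{2}}{3} \cdot 10 = - \frac{10 i \sqrt{2}}{3}$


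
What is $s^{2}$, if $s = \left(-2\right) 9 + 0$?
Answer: $324$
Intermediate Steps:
$s = -18$ ($s = -18 + 0 = -18$)
$s^{2} = \left(-18\right)^{2} = 324$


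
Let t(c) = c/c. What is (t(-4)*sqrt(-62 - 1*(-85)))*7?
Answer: 7*sqrt(23) ≈ 33.571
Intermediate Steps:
t(c) = 1
(t(-4)*sqrt(-62 - 1*(-85)))*7 = (1*sqrt(-62 - 1*(-85)))*7 = (1*sqrt(-62 + 85))*7 = (1*sqrt(23))*7 = sqrt(23)*7 = 7*sqrt(23)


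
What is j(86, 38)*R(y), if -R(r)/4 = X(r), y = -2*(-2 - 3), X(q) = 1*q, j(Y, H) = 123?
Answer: -4920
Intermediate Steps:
X(q) = q
y = 10 (y = -2*(-5) = 10)
R(r) = -4*r
j(86, 38)*R(y) = 123*(-4*10) = 123*(-40) = -4920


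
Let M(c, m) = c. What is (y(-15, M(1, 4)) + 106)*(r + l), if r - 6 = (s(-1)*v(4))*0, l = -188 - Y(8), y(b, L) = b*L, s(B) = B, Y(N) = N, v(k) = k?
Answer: -17290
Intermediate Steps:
y(b, L) = L*b
l = -196 (l = -188 - 1*8 = -188 - 8 = -196)
r = 6 (r = 6 - 1*4*0 = 6 - 4*0 = 6 + 0 = 6)
(y(-15, M(1, 4)) + 106)*(r + l) = (1*(-15) + 106)*(6 - 196) = (-15 + 106)*(-190) = 91*(-190) = -17290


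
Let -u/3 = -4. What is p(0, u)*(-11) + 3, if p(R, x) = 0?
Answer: 3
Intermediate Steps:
u = 12 (u = -3*(-4) = 12)
p(0, u)*(-11) + 3 = 0*(-11) + 3 = 0 + 3 = 3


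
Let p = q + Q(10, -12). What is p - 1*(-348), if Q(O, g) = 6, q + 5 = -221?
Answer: 128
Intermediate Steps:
q = -226 (q = -5 - 221 = -226)
p = -220 (p = -226 + 6 = -220)
p - 1*(-348) = -220 - 1*(-348) = -220 + 348 = 128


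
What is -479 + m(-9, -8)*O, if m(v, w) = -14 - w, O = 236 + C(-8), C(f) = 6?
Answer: -1931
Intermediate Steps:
O = 242 (O = 236 + 6 = 242)
-479 + m(-9, -8)*O = -479 + (-14 - 1*(-8))*242 = -479 + (-14 + 8)*242 = -479 - 6*242 = -479 - 1452 = -1931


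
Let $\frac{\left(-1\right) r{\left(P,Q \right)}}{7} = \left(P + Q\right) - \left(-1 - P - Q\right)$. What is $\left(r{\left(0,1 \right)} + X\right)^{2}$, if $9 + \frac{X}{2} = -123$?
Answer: $81225$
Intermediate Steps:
$r{\left(P,Q \right)} = -7 - 14 P - 14 Q$ ($r{\left(P,Q \right)} = - 7 \left(\left(P + Q\right) - \left(-1 - P - Q\right)\right) = - 7 \left(\left(P + Q\right) + \left(\left(P + Q\right) + 1\right)\right) = - 7 \left(\left(P + Q\right) + \left(1 + P + Q\right)\right) = - 7 \left(1 + 2 P + 2 Q\right) = -7 - 14 P - 14 Q$)
$X = -264$ ($X = -18 + 2 \left(-123\right) = -18 - 246 = -264$)
$\left(r{\left(0,1 \right)} + X\right)^{2} = \left(\left(-7 - 0 - 14\right) - 264\right)^{2} = \left(\left(-7 + 0 - 14\right) - 264\right)^{2} = \left(-21 - 264\right)^{2} = \left(-285\right)^{2} = 81225$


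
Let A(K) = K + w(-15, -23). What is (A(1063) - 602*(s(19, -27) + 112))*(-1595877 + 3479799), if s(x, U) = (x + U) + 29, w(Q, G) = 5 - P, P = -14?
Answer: -148799695248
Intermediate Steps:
w(Q, G) = 19 (w(Q, G) = 5 - 1*(-14) = 5 + 14 = 19)
s(x, U) = 29 + U + x (s(x, U) = (U + x) + 29 = 29 + U + x)
A(K) = 19 + K (A(K) = K + 19 = 19 + K)
(A(1063) - 602*(s(19, -27) + 112))*(-1595877 + 3479799) = ((19 + 1063) - 602*((29 - 27 + 19) + 112))*(-1595877 + 3479799) = (1082 - 602*(21 + 112))*1883922 = (1082 - 602*133)*1883922 = (1082 - 80066)*1883922 = -78984*1883922 = -148799695248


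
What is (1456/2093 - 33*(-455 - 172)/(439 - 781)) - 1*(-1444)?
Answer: 63673/46 ≈ 1384.2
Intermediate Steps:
(1456/2093 - 33*(-455 - 172)/(439 - 781)) - 1*(-1444) = (1456*(1/2093) - 33/((-342/(-627)))) + 1444 = (16/23 - 33/((-342*(-1/627)))) + 1444 = (16/23 - 33/6/11) + 1444 = (16/23 - 33*11/6) + 1444 = (16/23 - 121/2) + 1444 = -2751/46 + 1444 = 63673/46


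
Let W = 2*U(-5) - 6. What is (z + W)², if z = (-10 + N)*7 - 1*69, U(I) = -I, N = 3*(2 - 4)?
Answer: 31329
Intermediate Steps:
N = -6 (N = 3*(-2) = -6)
z = -181 (z = (-10 - 6)*7 - 1*69 = -16*7 - 69 = -112 - 69 = -181)
W = 4 (W = 2*(-1*(-5)) - 6 = 2*5 - 6 = 10 - 6 = 4)
(z + W)² = (-181 + 4)² = (-177)² = 31329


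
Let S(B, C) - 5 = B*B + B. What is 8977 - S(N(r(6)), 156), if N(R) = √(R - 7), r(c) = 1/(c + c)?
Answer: 107747/12 - I*√249/6 ≈ 8978.9 - 2.63*I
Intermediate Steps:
r(c) = 1/(2*c)
N(R) = √(-7 + R)
S(B, C) = 5 + B + B² (S(B, C) = 5 + (B*B + B) = 5 + (B² + B) = 5 + (B + B²) = 5 + B + B²)
8977 - S(N(r(6)), 156) = 8977 - (5 + √(-7 + (½)/6) + (√(-7 + (½)/6))²) = 8977 - (5 + √(-7 + (½)*(⅙)) + (√(-7 + (½)*(⅙)))²) = 8977 - (5 + √(-7 + 1/12) + (√(-7 + 1/12))²) = 8977 - (5 + √(-83/12) + (√(-83/12))²) = 8977 - (5 + I*√249/6 + (I*√249/6)²) = 8977 - (5 + I*√249/6 - 83/12) = 8977 - (-23/12 + I*√249/6) = 8977 + (23/12 - I*√249/6) = 107747/12 - I*√249/6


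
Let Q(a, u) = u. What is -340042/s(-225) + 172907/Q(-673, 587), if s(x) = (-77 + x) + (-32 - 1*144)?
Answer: 141127100/140293 ≈ 1005.9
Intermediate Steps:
s(x) = -253 + x (s(x) = (-77 + x) + (-32 - 144) = (-77 + x) - 176 = -253 + x)
-340042/s(-225) + 172907/Q(-673, 587) = -340042/(-253 - 225) + 172907/587 = -340042/(-478) + 172907*(1/587) = -340042*(-1/478) + 172907/587 = 170021/239 + 172907/587 = 141127100/140293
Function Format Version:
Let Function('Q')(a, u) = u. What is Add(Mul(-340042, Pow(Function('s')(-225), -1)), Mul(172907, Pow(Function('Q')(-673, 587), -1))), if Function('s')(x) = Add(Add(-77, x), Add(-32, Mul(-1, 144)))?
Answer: Rational(141127100, 140293) ≈ 1005.9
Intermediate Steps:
Function('s')(x) = Add(-253, x) (Function('s')(x) = Add(Add(-77, x), Add(-32, -144)) = Add(Add(-77, x), -176) = Add(-253, x))
Add(Mul(-340042, Pow(Function('s')(-225), -1)), Mul(172907, Pow(Function('Q')(-673, 587), -1))) = Add(Mul(-340042, Pow(Add(-253, -225), -1)), Mul(172907, Pow(587, -1))) = Add(Mul(-340042, Pow(-478, -1)), Mul(172907, Rational(1, 587))) = Add(Mul(-340042, Rational(-1, 478)), Rational(172907, 587)) = Add(Rational(170021, 239), Rational(172907, 587)) = Rational(141127100, 140293)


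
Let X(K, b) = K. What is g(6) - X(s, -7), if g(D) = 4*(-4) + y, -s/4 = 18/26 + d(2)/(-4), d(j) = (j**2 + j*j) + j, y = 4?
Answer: -250/13 ≈ -19.231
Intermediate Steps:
d(j) = j + 2*j**2 (d(j) = (j**2 + j**2) + j = 2*j**2 + j = j + 2*j**2)
s = 94/13 (s = -4*(18/26 + (2*(1 + 2*2))/(-4)) = -4*(18*(1/26) + (2*(1 + 4))*(-1/4)) = -4*(9/13 + (2*5)*(-1/4)) = -4*(9/13 + 10*(-1/4)) = -4*(9/13 - 5/2) = -4*(-47/26) = 94/13 ≈ 7.2308)
g(D) = -12 (g(D) = 4*(-4) + 4 = -16 + 4 = -12)
g(6) - X(s, -7) = -12 - 1*94/13 = -12 - 94/13 = -250/13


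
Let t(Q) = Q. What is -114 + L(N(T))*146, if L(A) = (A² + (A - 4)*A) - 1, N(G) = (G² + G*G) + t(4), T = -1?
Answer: 6748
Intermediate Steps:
N(G) = 4 + 2*G² (N(G) = (G² + G*G) + 4 = (G² + G²) + 4 = 2*G² + 4 = 4 + 2*G²)
L(A) = -1 + A² + A*(-4 + A) (L(A) = (A² + (-4 + A)*A) - 1 = (A² + A*(-4 + A)) - 1 = -1 + A² + A*(-4 + A))
-114 + L(N(T))*146 = -114 + (-1 - 4*(4 + 2*(-1)²) + 2*(4 + 2*(-1)²)²)*146 = -114 + (-1 - 4*(4 + 2*1) + 2*(4 + 2*1)²)*146 = -114 + (-1 - 4*(4 + 2) + 2*(4 + 2)²)*146 = -114 + (-1 - 4*6 + 2*6²)*146 = -114 + (-1 - 24 + 2*36)*146 = -114 + (-1 - 24 + 72)*146 = -114 + 47*146 = -114 + 6862 = 6748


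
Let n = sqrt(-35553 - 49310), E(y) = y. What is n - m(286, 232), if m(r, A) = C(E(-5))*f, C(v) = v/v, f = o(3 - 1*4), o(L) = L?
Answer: 1 + I*sqrt(84863) ≈ 1.0 + 291.31*I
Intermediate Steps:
f = -1 (f = 3 - 1*4 = 3 - 4 = -1)
C(v) = 1
m(r, A) = -1 (m(r, A) = 1*(-1) = -1)
n = I*sqrt(84863) (n = sqrt(-84863) = I*sqrt(84863) ≈ 291.31*I)
n - m(286, 232) = I*sqrt(84863) - 1*(-1) = I*sqrt(84863) + 1 = 1 + I*sqrt(84863)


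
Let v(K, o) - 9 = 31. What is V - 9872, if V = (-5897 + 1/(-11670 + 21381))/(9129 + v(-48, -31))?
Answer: -879061715414/89040159 ≈ -9872.6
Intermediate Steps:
v(K, o) = 40 (v(K, o) = 9 + 31 = 40)
V = -57265766/89040159 (V = (-5897 + 1/(-11670 + 21381))/(9129 + 40) = (-5897 + 1/9711)/9169 = (-5897 + 1/9711)*(1/9169) = -57265766/9711*1/9169 = -57265766/89040159 ≈ -0.64315)
V - 9872 = -57265766/89040159 - 9872 = -879061715414/89040159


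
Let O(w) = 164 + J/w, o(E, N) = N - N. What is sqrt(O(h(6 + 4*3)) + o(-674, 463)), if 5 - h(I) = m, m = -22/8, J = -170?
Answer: 2*sqrt(34131)/31 ≈ 11.919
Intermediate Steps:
m = -11/4 (m = -22*1/8 = -11/4 ≈ -2.7500)
o(E, N) = 0
h(I) = 31/4 (h(I) = 5 - 1*(-11/4) = 5 + 11/4 = 31/4)
O(w) = 164 - 170/w
sqrt(O(h(6 + 4*3)) + o(-674, 463)) = sqrt((164 - 170/31/4) + 0) = sqrt((164 - 170*4/31) + 0) = sqrt((164 - 680/31) + 0) = sqrt(4404/31 + 0) = sqrt(4404/31) = 2*sqrt(34131)/31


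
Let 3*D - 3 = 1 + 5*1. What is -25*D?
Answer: -75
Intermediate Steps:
D = 3 (D = 1 + (1 + 5*1)/3 = 1 + (1 + 5)/3 = 1 + (⅓)*6 = 1 + 2 = 3)
-25*D = -25*3 = -75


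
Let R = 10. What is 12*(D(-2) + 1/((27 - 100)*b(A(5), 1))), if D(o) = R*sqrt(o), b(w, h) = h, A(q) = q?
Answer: -12/73 + 120*I*sqrt(2) ≈ -0.16438 + 169.71*I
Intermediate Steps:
D(o) = 10*sqrt(o)
12*(D(-2) + 1/((27 - 100)*b(A(5), 1))) = 12*(10*sqrt(-2) + 1/((27 - 100)*1)) = 12*(10*(I*sqrt(2)) + 1/(-73)) = 12*(10*I*sqrt(2) - 1/73*1) = 12*(10*I*sqrt(2) - 1/73) = 12*(-1/73 + 10*I*sqrt(2)) = -12/73 + 120*I*sqrt(2)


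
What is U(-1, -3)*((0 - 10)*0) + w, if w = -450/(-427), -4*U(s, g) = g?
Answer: 450/427 ≈ 1.0539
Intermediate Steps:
U(s, g) = -g/4
w = 450/427 (w = -450*(-1/427) = 450/427 ≈ 1.0539)
U(-1, -3)*((0 - 10)*0) + w = (-¼*(-3))*((0 - 10)*0) + 450/427 = 3*(-10*0)/4 + 450/427 = (¾)*0 + 450/427 = 0 + 450/427 = 450/427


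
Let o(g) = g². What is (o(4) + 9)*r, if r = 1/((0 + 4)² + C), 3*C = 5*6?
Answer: 25/26 ≈ 0.96154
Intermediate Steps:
C = 10 (C = (5*6)/3 = (⅓)*30 = 10)
r = 1/26 (r = 1/((0 + 4)² + 10) = 1/(4² + 10) = 1/(16 + 10) = 1/26 ≈ 0.038462)
(o(4) + 9)*r = (4² + 9)*(1/26) = (16 + 9)*(1/26) = 25*(1/26) = 25/26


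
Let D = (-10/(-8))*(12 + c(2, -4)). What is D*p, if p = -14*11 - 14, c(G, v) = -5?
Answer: -1470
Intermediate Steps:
p = -168 (p = -154 - 14 = -168)
D = 35/4 (D = (-10/(-8))*(12 - 5) = -10*(-⅛)*7 = (5/4)*7 = 35/4 ≈ 8.7500)
D*p = (35/4)*(-168) = -1470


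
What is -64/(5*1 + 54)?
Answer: -64/59 ≈ -1.0847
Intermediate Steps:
-64/(5*1 + 54) = -64/(5 + 54) = -64/59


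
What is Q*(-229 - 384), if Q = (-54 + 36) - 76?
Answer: 57622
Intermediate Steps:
Q = -94 (Q = -18 - 76 = -94)
Q*(-229 - 384) = -94*(-229 - 384) = -94*(-613) = 57622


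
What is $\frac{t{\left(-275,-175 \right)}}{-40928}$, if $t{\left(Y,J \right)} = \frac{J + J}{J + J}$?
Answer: $- \frac{1}{40928} \approx -2.4433 \cdot 10^{-5}$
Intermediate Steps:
$t{\left(Y,J \right)} = 1$ ($t{\left(Y,J \right)} = \frac{2 J}{2 J} = 2 J \frac{1}{2 J} = 1$)
$\frac{t{\left(-275,-175 \right)}}{-40928} = 1 \frac{1}{-40928} = 1 \left(- \frac{1}{40928}\right) = - \frac{1}{40928}$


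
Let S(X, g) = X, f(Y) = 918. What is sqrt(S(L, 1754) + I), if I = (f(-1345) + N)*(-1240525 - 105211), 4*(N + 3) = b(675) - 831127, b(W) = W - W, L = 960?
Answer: sqrt(278388033638) ≈ 5.2763e+5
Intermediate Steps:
b(W) = 0
N = -831139/4 (N = -3 + (0 - 831127)/4 = -3 + (1/4)*(-831127) = -3 - 831127/4 = -831139/4 ≈ -2.0778e+5)
I = 278388032678 (I = (918 - 831139/4)*(-1240525 - 105211) = -827467/4*(-1345736) = 278388032678)
sqrt(S(L, 1754) + I) = sqrt(960 + 278388032678) = sqrt(278388033638)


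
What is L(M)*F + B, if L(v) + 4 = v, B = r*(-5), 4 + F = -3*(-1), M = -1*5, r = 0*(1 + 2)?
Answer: 9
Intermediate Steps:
r = 0 (r = 0*3 = 0)
M = -5
F = -1 (F = -4 - 3*(-1) = -4 + 3 = -1)
B = 0 (B = 0*(-5) = 0)
L(v) = -4 + v
L(M)*F + B = (-4 - 5)*(-1) + 0 = -9*(-1) + 0 = 9 + 0 = 9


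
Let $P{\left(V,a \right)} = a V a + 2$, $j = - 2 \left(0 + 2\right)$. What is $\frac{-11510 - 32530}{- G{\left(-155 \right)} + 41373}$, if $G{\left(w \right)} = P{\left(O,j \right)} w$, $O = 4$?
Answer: $- \frac{14680}{17201} \approx -0.85344$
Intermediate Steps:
$j = -4$ ($j = \left(-2\right) 2 = -4$)
$P{\left(V,a \right)} = 2 + V a^{2}$ ($P{\left(V,a \right)} = V a a + 2 = V a^{2} + 2 = 2 + V a^{2}$)
$G{\left(w \right)} = 66 w$ ($G{\left(w \right)} = \left(2 + 4 \left(-4\right)^{2}\right) w = \left(2 + 4 \cdot 16\right) w = \left(2 + 64\right) w = 66 w$)
$\frac{-11510 - 32530}{- G{\left(-155 \right)} + 41373} = \frac{-11510 - 32530}{- 66 \left(-155\right) + 41373} = - \frac{44040}{\left(-1\right) \left(-10230\right) + 41373} = - \frac{44040}{10230 + 41373} = - \frac{44040}{51603} = \left(-44040\right) \frac{1}{51603} = - \frac{14680}{17201}$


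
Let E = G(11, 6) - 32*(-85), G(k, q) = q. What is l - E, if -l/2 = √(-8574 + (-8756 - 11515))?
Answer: -2726 - 6*I*√3205 ≈ -2726.0 - 339.68*I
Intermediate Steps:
l = -6*I*√3205 (l = -2*√(-8574 + (-8756 - 11515)) = -2*√(-8574 - 20271) = -6*I*√3205 ≈ -339.68*I)
E = 2726 (E = 6 - 32*(-85) = 6 + 2720 = 2726)
l - E = -6*I*√3205 - 1*2726 = -6*I*√3205 - 2726 = -2726 - 6*I*√3205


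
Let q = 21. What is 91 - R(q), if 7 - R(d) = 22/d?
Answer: 1786/21 ≈ 85.048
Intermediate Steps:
R(d) = 7 - 22/d
91 - R(q) = 91 - (7 - 22/21) = 91 - 1*125/21 = 91 - 125/21 = 1786/21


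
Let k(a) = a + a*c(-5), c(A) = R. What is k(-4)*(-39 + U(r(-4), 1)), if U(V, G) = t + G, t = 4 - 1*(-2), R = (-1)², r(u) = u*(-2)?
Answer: 256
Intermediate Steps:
r(u) = -2*u
R = 1
t = 6 (t = 4 + 2 = 6)
U(V, G) = 6 + G
c(A) = 1
k(a) = 2*a (k(a) = a + a*1 = a + a = 2*a)
k(-4)*(-39 + U(r(-4), 1)) = (2*(-4))*(-39 + (6 + 1)) = -8*(-39 + 7) = -8*(-32) = 256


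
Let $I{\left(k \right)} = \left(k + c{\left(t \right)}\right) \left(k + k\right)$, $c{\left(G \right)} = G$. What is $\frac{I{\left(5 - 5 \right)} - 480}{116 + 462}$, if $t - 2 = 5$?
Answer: $- \frac{240}{289} \approx -0.83045$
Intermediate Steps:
$t = 7$ ($t = 2 + 5 = 7$)
$I{\left(k \right)} = 2 k \left(7 + k\right)$ ($I{\left(k \right)} = \left(k + 7\right) \left(k + k\right) = \left(7 + k\right) 2 k = 2 k \left(7 + k\right)$)
$\frac{I{\left(5 - 5 \right)} - 480}{116 + 462} = \frac{2 \left(5 - 5\right) \left(7 + \left(5 - 5\right)\right) - 480}{116 + 462} = \frac{2 \cdot 0 \left(7 + 0\right) - 480}{578} = \left(2 \cdot 0 \cdot 7 - 480\right) \frac{1}{578} = \left(0 - 480\right) \frac{1}{578} = \left(-480\right) \frac{1}{578} = - \frac{240}{289}$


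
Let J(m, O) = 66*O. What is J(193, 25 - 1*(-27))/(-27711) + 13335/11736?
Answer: 4064793/4015016 ≈ 1.0124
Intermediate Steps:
J(193, 25 - 1*(-27))/(-27711) + 13335/11736 = (66*(25 - 1*(-27)))/(-27711) + 13335/11736 = (66*(25 + 27))*(-1/27711) + 13335*(1/11736) = (66*52)*(-1/27711) + 4445/3912 = 3432*(-1/27711) + 4445/3912 = -1144/9237 + 4445/3912 = 4064793/4015016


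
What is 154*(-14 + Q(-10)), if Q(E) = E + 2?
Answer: -3388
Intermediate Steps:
Q(E) = 2 + E
154*(-14 + Q(-10)) = 154*(-14 + (2 - 10)) = 154*(-14 - 8) = 154*(-22) = -3388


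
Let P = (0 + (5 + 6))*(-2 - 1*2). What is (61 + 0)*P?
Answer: -2684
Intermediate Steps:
P = -44 (P = (0 + 11)*(-2 - 2) = 11*(-4) = -44)
(61 + 0)*P = (61 + 0)*(-44) = 61*(-44) = -2684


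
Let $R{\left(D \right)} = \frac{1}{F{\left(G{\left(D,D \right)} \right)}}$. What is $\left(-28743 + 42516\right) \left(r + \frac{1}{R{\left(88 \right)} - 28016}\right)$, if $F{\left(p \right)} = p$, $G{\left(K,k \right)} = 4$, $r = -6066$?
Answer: $- \frac{9362529533226}{112063} \approx -8.3547 \cdot 10^{7}$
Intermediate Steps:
$R{\left(D \right)} = \frac{1}{4}$
$\left(-28743 + 42516\right) \left(r + \frac{1}{R{\left(88 \right)} - 28016}\right) = \left(-28743 + 42516\right) \left(-6066 + \frac{1}{\frac{1}{4} - 28016}\right) = 13773 \left(-6066 + \frac{1}{- \frac{112063}{4}}\right) = 13773 \left(-6066 - \frac{4}{112063}\right) = 13773 \left(- \frac{679774162}{112063}\right) = - \frac{9362529533226}{112063}$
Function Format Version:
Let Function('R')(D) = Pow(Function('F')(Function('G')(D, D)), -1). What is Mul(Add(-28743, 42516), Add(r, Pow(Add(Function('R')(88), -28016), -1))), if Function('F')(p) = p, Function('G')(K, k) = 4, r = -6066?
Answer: Rational(-9362529533226, 112063) ≈ -8.3547e+7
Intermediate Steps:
Function('R')(D) = Rational(1, 4) (Function('R')(D) = Pow(4, -1) = Rational(1, 4))
Mul(Add(-28743, 42516), Add(r, Pow(Add(Function('R')(88), -28016), -1))) = Mul(Add(-28743, 42516), Add(-6066, Pow(Add(Rational(1, 4), -28016), -1))) = Mul(13773, Add(-6066, Pow(Rational(-112063, 4), -1))) = Mul(13773, Add(-6066, Rational(-4, 112063))) = Mul(13773, Rational(-679774162, 112063)) = Rational(-9362529533226, 112063)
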